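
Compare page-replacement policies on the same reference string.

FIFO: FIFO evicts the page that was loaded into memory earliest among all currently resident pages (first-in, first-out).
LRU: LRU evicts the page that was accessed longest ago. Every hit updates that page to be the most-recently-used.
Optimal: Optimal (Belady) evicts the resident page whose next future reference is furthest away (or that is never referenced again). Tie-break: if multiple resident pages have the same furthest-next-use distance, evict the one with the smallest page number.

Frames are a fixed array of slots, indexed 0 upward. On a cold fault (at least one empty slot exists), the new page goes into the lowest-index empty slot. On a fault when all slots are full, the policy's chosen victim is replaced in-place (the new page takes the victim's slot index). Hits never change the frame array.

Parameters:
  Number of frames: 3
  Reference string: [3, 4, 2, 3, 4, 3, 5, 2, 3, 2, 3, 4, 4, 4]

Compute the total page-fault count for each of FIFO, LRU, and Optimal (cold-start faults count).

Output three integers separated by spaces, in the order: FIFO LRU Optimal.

--- FIFO ---
  step 0: ref 3 -> FAULT, frames=[3,-,-] (faults so far: 1)
  step 1: ref 4 -> FAULT, frames=[3,4,-] (faults so far: 2)
  step 2: ref 2 -> FAULT, frames=[3,4,2] (faults so far: 3)
  step 3: ref 3 -> HIT, frames=[3,4,2] (faults so far: 3)
  step 4: ref 4 -> HIT, frames=[3,4,2] (faults so far: 3)
  step 5: ref 3 -> HIT, frames=[3,4,2] (faults so far: 3)
  step 6: ref 5 -> FAULT, evict 3, frames=[5,4,2] (faults so far: 4)
  step 7: ref 2 -> HIT, frames=[5,4,2] (faults so far: 4)
  step 8: ref 3 -> FAULT, evict 4, frames=[5,3,2] (faults so far: 5)
  step 9: ref 2 -> HIT, frames=[5,3,2] (faults so far: 5)
  step 10: ref 3 -> HIT, frames=[5,3,2] (faults so far: 5)
  step 11: ref 4 -> FAULT, evict 2, frames=[5,3,4] (faults so far: 6)
  step 12: ref 4 -> HIT, frames=[5,3,4] (faults so far: 6)
  step 13: ref 4 -> HIT, frames=[5,3,4] (faults so far: 6)
  FIFO total faults: 6
--- LRU ---
  step 0: ref 3 -> FAULT, frames=[3,-,-] (faults so far: 1)
  step 1: ref 4 -> FAULT, frames=[3,4,-] (faults so far: 2)
  step 2: ref 2 -> FAULT, frames=[3,4,2] (faults so far: 3)
  step 3: ref 3 -> HIT, frames=[3,4,2] (faults so far: 3)
  step 4: ref 4 -> HIT, frames=[3,4,2] (faults so far: 3)
  step 5: ref 3 -> HIT, frames=[3,4,2] (faults so far: 3)
  step 6: ref 5 -> FAULT, evict 2, frames=[3,4,5] (faults so far: 4)
  step 7: ref 2 -> FAULT, evict 4, frames=[3,2,5] (faults so far: 5)
  step 8: ref 3 -> HIT, frames=[3,2,5] (faults so far: 5)
  step 9: ref 2 -> HIT, frames=[3,2,5] (faults so far: 5)
  step 10: ref 3 -> HIT, frames=[3,2,5] (faults so far: 5)
  step 11: ref 4 -> FAULT, evict 5, frames=[3,2,4] (faults so far: 6)
  step 12: ref 4 -> HIT, frames=[3,2,4] (faults so far: 6)
  step 13: ref 4 -> HIT, frames=[3,2,4] (faults so far: 6)
  LRU total faults: 6
--- Optimal ---
  step 0: ref 3 -> FAULT, frames=[3,-,-] (faults so far: 1)
  step 1: ref 4 -> FAULT, frames=[3,4,-] (faults so far: 2)
  step 2: ref 2 -> FAULT, frames=[3,4,2] (faults so far: 3)
  step 3: ref 3 -> HIT, frames=[3,4,2] (faults so far: 3)
  step 4: ref 4 -> HIT, frames=[3,4,2] (faults so far: 3)
  step 5: ref 3 -> HIT, frames=[3,4,2] (faults so far: 3)
  step 6: ref 5 -> FAULT, evict 4, frames=[3,5,2] (faults so far: 4)
  step 7: ref 2 -> HIT, frames=[3,5,2] (faults so far: 4)
  step 8: ref 3 -> HIT, frames=[3,5,2] (faults so far: 4)
  step 9: ref 2 -> HIT, frames=[3,5,2] (faults so far: 4)
  step 10: ref 3 -> HIT, frames=[3,5,2] (faults so far: 4)
  step 11: ref 4 -> FAULT, evict 2, frames=[3,5,4] (faults so far: 5)
  step 12: ref 4 -> HIT, frames=[3,5,4] (faults so far: 5)
  step 13: ref 4 -> HIT, frames=[3,5,4] (faults so far: 5)
  Optimal total faults: 5

Answer: 6 6 5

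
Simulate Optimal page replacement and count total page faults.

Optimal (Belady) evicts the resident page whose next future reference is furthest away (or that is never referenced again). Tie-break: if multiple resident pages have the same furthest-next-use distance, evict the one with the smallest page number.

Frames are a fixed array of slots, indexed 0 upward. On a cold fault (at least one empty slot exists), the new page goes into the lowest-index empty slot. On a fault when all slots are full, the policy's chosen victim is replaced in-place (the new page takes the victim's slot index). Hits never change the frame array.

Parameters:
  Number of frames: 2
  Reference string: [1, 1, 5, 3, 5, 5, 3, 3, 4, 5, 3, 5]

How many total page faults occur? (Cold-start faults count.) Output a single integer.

Step 0: ref 1 → FAULT, frames=[1,-]
Step 1: ref 1 → HIT, frames=[1,-]
Step 2: ref 5 → FAULT, frames=[1,5]
Step 3: ref 3 → FAULT (evict 1), frames=[3,5]
Step 4: ref 5 → HIT, frames=[3,5]
Step 5: ref 5 → HIT, frames=[3,5]
Step 6: ref 3 → HIT, frames=[3,5]
Step 7: ref 3 → HIT, frames=[3,5]
Step 8: ref 4 → FAULT (evict 3), frames=[4,5]
Step 9: ref 5 → HIT, frames=[4,5]
Step 10: ref 3 → FAULT (evict 4), frames=[3,5]
Step 11: ref 5 → HIT, frames=[3,5]
Total faults: 5

Answer: 5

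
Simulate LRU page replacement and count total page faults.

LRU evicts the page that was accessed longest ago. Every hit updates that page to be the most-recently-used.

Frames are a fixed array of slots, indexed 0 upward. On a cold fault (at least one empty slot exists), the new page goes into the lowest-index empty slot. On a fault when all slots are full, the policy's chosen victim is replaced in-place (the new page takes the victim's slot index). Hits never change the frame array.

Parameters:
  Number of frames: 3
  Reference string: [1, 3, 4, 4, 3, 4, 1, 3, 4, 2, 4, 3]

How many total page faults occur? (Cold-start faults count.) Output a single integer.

Answer: 4

Derivation:
Step 0: ref 1 → FAULT, frames=[1,-,-]
Step 1: ref 3 → FAULT, frames=[1,3,-]
Step 2: ref 4 → FAULT, frames=[1,3,4]
Step 3: ref 4 → HIT, frames=[1,3,4]
Step 4: ref 3 → HIT, frames=[1,3,4]
Step 5: ref 4 → HIT, frames=[1,3,4]
Step 6: ref 1 → HIT, frames=[1,3,4]
Step 7: ref 3 → HIT, frames=[1,3,4]
Step 8: ref 4 → HIT, frames=[1,3,4]
Step 9: ref 2 → FAULT (evict 1), frames=[2,3,4]
Step 10: ref 4 → HIT, frames=[2,3,4]
Step 11: ref 3 → HIT, frames=[2,3,4]
Total faults: 4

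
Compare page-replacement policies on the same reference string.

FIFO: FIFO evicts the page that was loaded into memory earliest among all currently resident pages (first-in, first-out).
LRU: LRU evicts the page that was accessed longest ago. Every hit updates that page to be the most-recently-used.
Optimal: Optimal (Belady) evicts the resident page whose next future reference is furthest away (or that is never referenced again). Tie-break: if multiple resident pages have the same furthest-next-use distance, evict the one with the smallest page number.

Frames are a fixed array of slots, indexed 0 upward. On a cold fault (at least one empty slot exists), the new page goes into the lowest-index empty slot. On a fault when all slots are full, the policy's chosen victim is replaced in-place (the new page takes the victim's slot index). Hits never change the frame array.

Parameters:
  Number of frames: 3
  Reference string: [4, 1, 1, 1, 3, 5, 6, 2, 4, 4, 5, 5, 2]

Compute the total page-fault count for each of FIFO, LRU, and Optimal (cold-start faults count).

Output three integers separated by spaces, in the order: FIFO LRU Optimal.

--- FIFO ---
  step 0: ref 4 -> FAULT, frames=[4,-,-] (faults so far: 1)
  step 1: ref 1 -> FAULT, frames=[4,1,-] (faults so far: 2)
  step 2: ref 1 -> HIT, frames=[4,1,-] (faults so far: 2)
  step 3: ref 1 -> HIT, frames=[4,1,-] (faults so far: 2)
  step 4: ref 3 -> FAULT, frames=[4,1,3] (faults so far: 3)
  step 5: ref 5 -> FAULT, evict 4, frames=[5,1,3] (faults so far: 4)
  step 6: ref 6 -> FAULT, evict 1, frames=[5,6,3] (faults so far: 5)
  step 7: ref 2 -> FAULT, evict 3, frames=[5,6,2] (faults so far: 6)
  step 8: ref 4 -> FAULT, evict 5, frames=[4,6,2] (faults so far: 7)
  step 9: ref 4 -> HIT, frames=[4,6,2] (faults so far: 7)
  step 10: ref 5 -> FAULT, evict 6, frames=[4,5,2] (faults so far: 8)
  step 11: ref 5 -> HIT, frames=[4,5,2] (faults so far: 8)
  step 12: ref 2 -> HIT, frames=[4,5,2] (faults so far: 8)
  FIFO total faults: 8
--- LRU ---
  step 0: ref 4 -> FAULT, frames=[4,-,-] (faults so far: 1)
  step 1: ref 1 -> FAULT, frames=[4,1,-] (faults so far: 2)
  step 2: ref 1 -> HIT, frames=[4,1,-] (faults so far: 2)
  step 3: ref 1 -> HIT, frames=[4,1,-] (faults so far: 2)
  step 4: ref 3 -> FAULT, frames=[4,1,3] (faults so far: 3)
  step 5: ref 5 -> FAULT, evict 4, frames=[5,1,3] (faults so far: 4)
  step 6: ref 6 -> FAULT, evict 1, frames=[5,6,3] (faults so far: 5)
  step 7: ref 2 -> FAULT, evict 3, frames=[5,6,2] (faults so far: 6)
  step 8: ref 4 -> FAULT, evict 5, frames=[4,6,2] (faults so far: 7)
  step 9: ref 4 -> HIT, frames=[4,6,2] (faults so far: 7)
  step 10: ref 5 -> FAULT, evict 6, frames=[4,5,2] (faults so far: 8)
  step 11: ref 5 -> HIT, frames=[4,5,2] (faults so far: 8)
  step 12: ref 2 -> HIT, frames=[4,5,2] (faults so far: 8)
  LRU total faults: 8
--- Optimal ---
  step 0: ref 4 -> FAULT, frames=[4,-,-] (faults so far: 1)
  step 1: ref 1 -> FAULT, frames=[4,1,-] (faults so far: 2)
  step 2: ref 1 -> HIT, frames=[4,1,-] (faults so far: 2)
  step 3: ref 1 -> HIT, frames=[4,1,-] (faults so far: 2)
  step 4: ref 3 -> FAULT, frames=[4,1,3] (faults so far: 3)
  step 5: ref 5 -> FAULT, evict 1, frames=[4,5,3] (faults so far: 4)
  step 6: ref 6 -> FAULT, evict 3, frames=[4,5,6] (faults so far: 5)
  step 7: ref 2 -> FAULT, evict 6, frames=[4,5,2] (faults so far: 6)
  step 8: ref 4 -> HIT, frames=[4,5,2] (faults so far: 6)
  step 9: ref 4 -> HIT, frames=[4,5,2] (faults so far: 6)
  step 10: ref 5 -> HIT, frames=[4,5,2] (faults so far: 6)
  step 11: ref 5 -> HIT, frames=[4,5,2] (faults so far: 6)
  step 12: ref 2 -> HIT, frames=[4,5,2] (faults so far: 6)
  Optimal total faults: 6

Answer: 8 8 6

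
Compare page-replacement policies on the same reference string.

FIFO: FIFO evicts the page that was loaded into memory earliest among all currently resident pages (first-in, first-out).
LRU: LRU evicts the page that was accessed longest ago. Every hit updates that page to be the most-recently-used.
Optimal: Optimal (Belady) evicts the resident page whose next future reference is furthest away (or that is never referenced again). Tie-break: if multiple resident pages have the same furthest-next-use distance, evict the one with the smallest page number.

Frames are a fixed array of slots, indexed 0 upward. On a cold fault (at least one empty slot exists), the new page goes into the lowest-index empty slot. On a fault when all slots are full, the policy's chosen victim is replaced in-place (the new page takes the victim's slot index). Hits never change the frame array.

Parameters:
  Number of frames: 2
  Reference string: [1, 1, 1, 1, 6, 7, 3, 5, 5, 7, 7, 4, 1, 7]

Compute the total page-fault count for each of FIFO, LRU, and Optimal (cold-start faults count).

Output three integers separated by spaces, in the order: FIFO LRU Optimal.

Answer: 9 9 7

Derivation:
--- FIFO ---
  step 0: ref 1 -> FAULT, frames=[1,-] (faults so far: 1)
  step 1: ref 1 -> HIT, frames=[1,-] (faults so far: 1)
  step 2: ref 1 -> HIT, frames=[1,-] (faults so far: 1)
  step 3: ref 1 -> HIT, frames=[1,-] (faults so far: 1)
  step 4: ref 6 -> FAULT, frames=[1,6] (faults so far: 2)
  step 5: ref 7 -> FAULT, evict 1, frames=[7,6] (faults so far: 3)
  step 6: ref 3 -> FAULT, evict 6, frames=[7,3] (faults so far: 4)
  step 7: ref 5 -> FAULT, evict 7, frames=[5,3] (faults so far: 5)
  step 8: ref 5 -> HIT, frames=[5,3] (faults so far: 5)
  step 9: ref 7 -> FAULT, evict 3, frames=[5,7] (faults so far: 6)
  step 10: ref 7 -> HIT, frames=[5,7] (faults so far: 6)
  step 11: ref 4 -> FAULT, evict 5, frames=[4,7] (faults so far: 7)
  step 12: ref 1 -> FAULT, evict 7, frames=[4,1] (faults so far: 8)
  step 13: ref 7 -> FAULT, evict 4, frames=[7,1] (faults so far: 9)
  FIFO total faults: 9
--- LRU ---
  step 0: ref 1 -> FAULT, frames=[1,-] (faults so far: 1)
  step 1: ref 1 -> HIT, frames=[1,-] (faults so far: 1)
  step 2: ref 1 -> HIT, frames=[1,-] (faults so far: 1)
  step 3: ref 1 -> HIT, frames=[1,-] (faults so far: 1)
  step 4: ref 6 -> FAULT, frames=[1,6] (faults so far: 2)
  step 5: ref 7 -> FAULT, evict 1, frames=[7,6] (faults so far: 3)
  step 6: ref 3 -> FAULT, evict 6, frames=[7,3] (faults so far: 4)
  step 7: ref 5 -> FAULT, evict 7, frames=[5,3] (faults so far: 5)
  step 8: ref 5 -> HIT, frames=[5,3] (faults so far: 5)
  step 9: ref 7 -> FAULT, evict 3, frames=[5,7] (faults so far: 6)
  step 10: ref 7 -> HIT, frames=[5,7] (faults so far: 6)
  step 11: ref 4 -> FAULT, evict 5, frames=[4,7] (faults so far: 7)
  step 12: ref 1 -> FAULT, evict 7, frames=[4,1] (faults so far: 8)
  step 13: ref 7 -> FAULT, evict 4, frames=[7,1] (faults so far: 9)
  LRU total faults: 9
--- Optimal ---
  step 0: ref 1 -> FAULT, frames=[1,-] (faults so far: 1)
  step 1: ref 1 -> HIT, frames=[1,-] (faults so far: 1)
  step 2: ref 1 -> HIT, frames=[1,-] (faults so far: 1)
  step 3: ref 1 -> HIT, frames=[1,-] (faults so far: 1)
  step 4: ref 6 -> FAULT, frames=[1,6] (faults so far: 2)
  step 5: ref 7 -> FAULT, evict 6, frames=[1,7] (faults so far: 3)
  step 6: ref 3 -> FAULT, evict 1, frames=[3,7] (faults so far: 4)
  step 7: ref 5 -> FAULT, evict 3, frames=[5,7] (faults so far: 5)
  step 8: ref 5 -> HIT, frames=[5,7] (faults so far: 5)
  step 9: ref 7 -> HIT, frames=[5,7] (faults so far: 5)
  step 10: ref 7 -> HIT, frames=[5,7] (faults so far: 5)
  step 11: ref 4 -> FAULT, evict 5, frames=[4,7] (faults so far: 6)
  step 12: ref 1 -> FAULT, evict 4, frames=[1,7] (faults so far: 7)
  step 13: ref 7 -> HIT, frames=[1,7] (faults so far: 7)
  Optimal total faults: 7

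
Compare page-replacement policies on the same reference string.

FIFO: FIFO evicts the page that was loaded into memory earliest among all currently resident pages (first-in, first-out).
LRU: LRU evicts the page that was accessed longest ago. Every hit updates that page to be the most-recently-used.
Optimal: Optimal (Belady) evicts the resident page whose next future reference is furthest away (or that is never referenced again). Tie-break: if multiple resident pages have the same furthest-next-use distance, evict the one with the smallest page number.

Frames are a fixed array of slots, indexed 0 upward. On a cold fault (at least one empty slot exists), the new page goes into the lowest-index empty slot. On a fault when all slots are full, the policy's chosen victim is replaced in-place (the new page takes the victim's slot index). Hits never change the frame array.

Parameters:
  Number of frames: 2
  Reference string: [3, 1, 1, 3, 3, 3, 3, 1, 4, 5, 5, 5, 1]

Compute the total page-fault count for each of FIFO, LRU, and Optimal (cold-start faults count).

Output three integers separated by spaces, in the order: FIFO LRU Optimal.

--- FIFO ---
  step 0: ref 3 -> FAULT, frames=[3,-] (faults so far: 1)
  step 1: ref 1 -> FAULT, frames=[3,1] (faults so far: 2)
  step 2: ref 1 -> HIT, frames=[3,1] (faults so far: 2)
  step 3: ref 3 -> HIT, frames=[3,1] (faults so far: 2)
  step 4: ref 3 -> HIT, frames=[3,1] (faults so far: 2)
  step 5: ref 3 -> HIT, frames=[3,1] (faults so far: 2)
  step 6: ref 3 -> HIT, frames=[3,1] (faults so far: 2)
  step 7: ref 1 -> HIT, frames=[3,1] (faults so far: 2)
  step 8: ref 4 -> FAULT, evict 3, frames=[4,1] (faults so far: 3)
  step 9: ref 5 -> FAULT, evict 1, frames=[4,5] (faults so far: 4)
  step 10: ref 5 -> HIT, frames=[4,5] (faults so far: 4)
  step 11: ref 5 -> HIT, frames=[4,5] (faults so far: 4)
  step 12: ref 1 -> FAULT, evict 4, frames=[1,5] (faults so far: 5)
  FIFO total faults: 5
--- LRU ---
  step 0: ref 3 -> FAULT, frames=[3,-] (faults so far: 1)
  step 1: ref 1 -> FAULT, frames=[3,1] (faults so far: 2)
  step 2: ref 1 -> HIT, frames=[3,1] (faults so far: 2)
  step 3: ref 3 -> HIT, frames=[3,1] (faults so far: 2)
  step 4: ref 3 -> HIT, frames=[3,1] (faults so far: 2)
  step 5: ref 3 -> HIT, frames=[3,1] (faults so far: 2)
  step 6: ref 3 -> HIT, frames=[3,1] (faults so far: 2)
  step 7: ref 1 -> HIT, frames=[3,1] (faults so far: 2)
  step 8: ref 4 -> FAULT, evict 3, frames=[4,1] (faults so far: 3)
  step 9: ref 5 -> FAULT, evict 1, frames=[4,5] (faults so far: 4)
  step 10: ref 5 -> HIT, frames=[4,5] (faults so far: 4)
  step 11: ref 5 -> HIT, frames=[4,5] (faults so far: 4)
  step 12: ref 1 -> FAULT, evict 4, frames=[1,5] (faults so far: 5)
  LRU total faults: 5
--- Optimal ---
  step 0: ref 3 -> FAULT, frames=[3,-] (faults so far: 1)
  step 1: ref 1 -> FAULT, frames=[3,1] (faults so far: 2)
  step 2: ref 1 -> HIT, frames=[3,1] (faults so far: 2)
  step 3: ref 3 -> HIT, frames=[3,1] (faults so far: 2)
  step 4: ref 3 -> HIT, frames=[3,1] (faults so far: 2)
  step 5: ref 3 -> HIT, frames=[3,1] (faults so far: 2)
  step 6: ref 3 -> HIT, frames=[3,1] (faults so far: 2)
  step 7: ref 1 -> HIT, frames=[3,1] (faults so far: 2)
  step 8: ref 4 -> FAULT, evict 3, frames=[4,1] (faults so far: 3)
  step 9: ref 5 -> FAULT, evict 4, frames=[5,1] (faults so far: 4)
  step 10: ref 5 -> HIT, frames=[5,1] (faults so far: 4)
  step 11: ref 5 -> HIT, frames=[5,1] (faults so far: 4)
  step 12: ref 1 -> HIT, frames=[5,1] (faults so far: 4)
  Optimal total faults: 4

Answer: 5 5 4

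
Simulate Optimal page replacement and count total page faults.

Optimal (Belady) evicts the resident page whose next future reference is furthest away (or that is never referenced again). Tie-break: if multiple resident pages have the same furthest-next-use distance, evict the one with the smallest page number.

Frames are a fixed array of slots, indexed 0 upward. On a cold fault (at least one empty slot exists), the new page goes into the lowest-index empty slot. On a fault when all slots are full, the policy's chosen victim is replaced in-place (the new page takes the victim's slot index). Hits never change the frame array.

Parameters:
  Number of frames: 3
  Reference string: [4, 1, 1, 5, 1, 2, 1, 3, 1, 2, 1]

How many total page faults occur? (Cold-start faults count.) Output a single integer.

Answer: 5

Derivation:
Step 0: ref 4 → FAULT, frames=[4,-,-]
Step 1: ref 1 → FAULT, frames=[4,1,-]
Step 2: ref 1 → HIT, frames=[4,1,-]
Step 3: ref 5 → FAULT, frames=[4,1,5]
Step 4: ref 1 → HIT, frames=[4,1,5]
Step 5: ref 2 → FAULT (evict 4), frames=[2,1,5]
Step 6: ref 1 → HIT, frames=[2,1,5]
Step 7: ref 3 → FAULT (evict 5), frames=[2,1,3]
Step 8: ref 1 → HIT, frames=[2,1,3]
Step 9: ref 2 → HIT, frames=[2,1,3]
Step 10: ref 1 → HIT, frames=[2,1,3]
Total faults: 5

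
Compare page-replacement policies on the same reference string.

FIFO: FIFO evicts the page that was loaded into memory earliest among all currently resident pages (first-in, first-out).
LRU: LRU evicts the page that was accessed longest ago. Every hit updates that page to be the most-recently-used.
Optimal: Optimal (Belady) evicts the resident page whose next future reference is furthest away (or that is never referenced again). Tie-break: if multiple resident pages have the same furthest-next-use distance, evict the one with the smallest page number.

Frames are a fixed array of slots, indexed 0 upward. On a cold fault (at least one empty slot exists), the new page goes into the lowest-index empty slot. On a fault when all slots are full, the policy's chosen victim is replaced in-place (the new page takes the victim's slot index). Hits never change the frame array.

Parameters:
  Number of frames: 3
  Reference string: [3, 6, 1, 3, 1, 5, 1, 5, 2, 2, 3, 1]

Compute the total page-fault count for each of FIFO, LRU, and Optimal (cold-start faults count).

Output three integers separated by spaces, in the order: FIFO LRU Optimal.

--- FIFO ---
  step 0: ref 3 -> FAULT, frames=[3,-,-] (faults so far: 1)
  step 1: ref 6 -> FAULT, frames=[3,6,-] (faults so far: 2)
  step 2: ref 1 -> FAULT, frames=[3,6,1] (faults so far: 3)
  step 3: ref 3 -> HIT, frames=[3,6,1] (faults so far: 3)
  step 4: ref 1 -> HIT, frames=[3,6,1] (faults so far: 3)
  step 5: ref 5 -> FAULT, evict 3, frames=[5,6,1] (faults so far: 4)
  step 6: ref 1 -> HIT, frames=[5,6,1] (faults so far: 4)
  step 7: ref 5 -> HIT, frames=[5,6,1] (faults so far: 4)
  step 8: ref 2 -> FAULT, evict 6, frames=[5,2,1] (faults so far: 5)
  step 9: ref 2 -> HIT, frames=[5,2,1] (faults so far: 5)
  step 10: ref 3 -> FAULT, evict 1, frames=[5,2,3] (faults so far: 6)
  step 11: ref 1 -> FAULT, evict 5, frames=[1,2,3] (faults so far: 7)
  FIFO total faults: 7
--- LRU ---
  step 0: ref 3 -> FAULT, frames=[3,-,-] (faults so far: 1)
  step 1: ref 6 -> FAULT, frames=[3,6,-] (faults so far: 2)
  step 2: ref 1 -> FAULT, frames=[3,6,1] (faults so far: 3)
  step 3: ref 3 -> HIT, frames=[3,6,1] (faults so far: 3)
  step 4: ref 1 -> HIT, frames=[3,6,1] (faults so far: 3)
  step 5: ref 5 -> FAULT, evict 6, frames=[3,5,1] (faults so far: 4)
  step 6: ref 1 -> HIT, frames=[3,5,1] (faults so far: 4)
  step 7: ref 5 -> HIT, frames=[3,5,1] (faults so far: 4)
  step 8: ref 2 -> FAULT, evict 3, frames=[2,5,1] (faults so far: 5)
  step 9: ref 2 -> HIT, frames=[2,5,1] (faults so far: 5)
  step 10: ref 3 -> FAULT, evict 1, frames=[2,5,3] (faults so far: 6)
  step 11: ref 1 -> FAULT, evict 5, frames=[2,1,3] (faults so far: 7)
  LRU total faults: 7
--- Optimal ---
  step 0: ref 3 -> FAULT, frames=[3,-,-] (faults so far: 1)
  step 1: ref 6 -> FAULT, frames=[3,6,-] (faults so far: 2)
  step 2: ref 1 -> FAULT, frames=[3,6,1] (faults so far: 3)
  step 3: ref 3 -> HIT, frames=[3,6,1] (faults so far: 3)
  step 4: ref 1 -> HIT, frames=[3,6,1] (faults so far: 3)
  step 5: ref 5 -> FAULT, evict 6, frames=[3,5,1] (faults so far: 4)
  step 6: ref 1 -> HIT, frames=[3,5,1] (faults so far: 4)
  step 7: ref 5 -> HIT, frames=[3,5,1] (faults so far: 4)
  step 8: ref 2 -> FAULT, evict 5, frames=[3,2,1] (faults so far: 5)
  step 9: ref 2 -> HIT, frames=[3,2,1] (faults so far: 5)
  step 10: ref 3 -> HIT, frames=[3,2,1] (faults so far: 5)
  step 11: ref 1 -> HIT, frames=[3,2,1] (faults so far: 5)
  Optimal total faults: 5

Answer: 7 7 5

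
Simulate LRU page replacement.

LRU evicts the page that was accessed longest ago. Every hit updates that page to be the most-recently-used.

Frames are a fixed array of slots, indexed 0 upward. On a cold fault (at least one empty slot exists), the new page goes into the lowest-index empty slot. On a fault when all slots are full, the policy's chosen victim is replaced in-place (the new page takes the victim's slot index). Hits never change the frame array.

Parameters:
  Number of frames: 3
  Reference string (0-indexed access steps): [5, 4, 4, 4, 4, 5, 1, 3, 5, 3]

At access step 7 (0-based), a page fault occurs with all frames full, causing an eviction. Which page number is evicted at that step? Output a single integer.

Step 0: ref 5 -> FAULT, frames=[5,-,-]
Step 1: ref 4 -> FAULT, frames=[5,4,-]
Step 2: ref 4 -> HIT, frames=[5,4,-]
Step 3: ref 4 -> HIT, frames=[5,4,-]
Step 4: ref 4 -> HIT, frames=[5,4,-]
Step 5: ref 5 -> HIT, frames=[5,4,-]
Step 6: ref 1 -> FAULT, frames=[5,4,1]
Step 7: ref 3 -> FAULT, evict 4, frames=[5,3,1]
At step 7: evicted page 4

Answer: 4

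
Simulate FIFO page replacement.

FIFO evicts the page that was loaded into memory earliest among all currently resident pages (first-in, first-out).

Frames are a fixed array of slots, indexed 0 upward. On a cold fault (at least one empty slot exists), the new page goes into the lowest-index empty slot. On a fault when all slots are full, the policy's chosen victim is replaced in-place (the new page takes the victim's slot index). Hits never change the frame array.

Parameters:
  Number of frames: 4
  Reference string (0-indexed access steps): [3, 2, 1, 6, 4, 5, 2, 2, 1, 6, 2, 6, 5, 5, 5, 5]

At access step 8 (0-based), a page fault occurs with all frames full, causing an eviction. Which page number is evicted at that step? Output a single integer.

Answer: 6

Derivation:
Step 0: ref 3 -> FAULT, frames=[3,-,-,-]
Step 1: ref 2 -> FAULT, frames=[3,2,-,-]
Step 2: ref 1 -> FAULT, frames=[3,2,1,-]
Step 3: ref 6 -> FAULT, frames=[3,2,1,6]
Step 4: ref 4 -> FAULT, evict 3, frames=[4,2,1,6]
Step 5: ref 5 -> FAULT, evict 2, frames=[4,5,1,6]
Step 6: ref 2 -> FAULT, evict 1, frames=[4,5,2,6]
Step 7: ref 2 -> HIT, frames=[4,5,2,6]
Step 8: ref 1 -> FAULT, evict 6, frames=[4,5,2,1]
At step 8: evicted page 6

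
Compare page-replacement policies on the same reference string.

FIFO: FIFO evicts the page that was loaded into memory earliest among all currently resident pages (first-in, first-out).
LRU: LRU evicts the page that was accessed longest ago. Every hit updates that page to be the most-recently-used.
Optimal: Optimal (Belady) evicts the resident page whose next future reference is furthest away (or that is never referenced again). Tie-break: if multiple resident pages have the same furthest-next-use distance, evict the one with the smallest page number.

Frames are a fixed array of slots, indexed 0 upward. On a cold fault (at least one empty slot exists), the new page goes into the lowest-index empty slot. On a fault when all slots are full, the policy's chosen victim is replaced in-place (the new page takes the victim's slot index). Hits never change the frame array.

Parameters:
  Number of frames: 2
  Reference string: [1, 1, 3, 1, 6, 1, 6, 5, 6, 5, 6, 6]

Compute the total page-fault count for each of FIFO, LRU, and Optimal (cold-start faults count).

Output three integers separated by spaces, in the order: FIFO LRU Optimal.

Answer: 6 4 4

Derivation:
--- FIFO ---
  step 0: ref 1 -> FAULT, frames=[1,-] (faults so far: 1)
  step 1: ref 1 -> HIT, frames=[1,-] (faults so far: 1)
  step 2: ref 3 -> FAULT, frames=[1,3] (faults so far: 2)
  step 3: ref 1 -> HIT, frames=[1,3] (faults so far: 2)
  step 4: ref 6 -> FAULT, evict 1, frames=[6,3] (faults so far: 3)
  step 5: ref 1 -> FAULT, evict 3, frames=[6,1] (faults so far: 4)
  step 6: ref 6 -> HIT, frames=[6,1] (faults so far: 4)
  step 7: ref 5 -> FAULT, evict 6, frames=[5,1] (faults so far: 5)
  step 8: ref 6 -> FAULT, evict 1, frames=[5,6] (faults so far: 6)
  step 9: ref 5 -> HIT, frames=[5,6] (faults so far: 6)
  step 10: ref 6 -> HIT, frames=[5,6] (faults so far: 6)
  step 11: ref 6 -> HIT, frames=[5,6] (faults so far: 6)
  FIFO total faults: 6
--- LRU ---
  step 0: ref 1 -> FAULT, frames=[1,-] (faults so far: 1)
  step 1: ref 1 -> HIT, frames=[1,-] (faults so far: 1)
  step 2: ref 3 -> FAULT, frames=[1,3] (faults so far: 2)
  step 3: ref 1 -> HIT, frames=[1,3] (faults so far: 2)
  step 4: ref 6 -> FAULT, evict 3, frames=[1,6] (faults so far: 3)
  step 5: ref 1 -> HIT, frames=[1,6] (faults so far: 3)
  step 6: ref 6 -> HIT, frames=[1,6] (faults so far: 3)
  step 7: ref 5 -> FAULT, evict 1, frames=[5,6] (faults so far: 4)
  step 8: ref 6 -> HIT, frames=[5,6] (faults so far: 4)
  step 9: ref 5 -> HIT, frames=[5,6] (faults so far: 4)
  step 10: ref 6 -> HIT, frames=[5,6] (faults so far: 4)
  step 11: ref 6 -> HIT, frames=[5,6] (faults so far: 4)
  LRU total faults: 4
--- Optimal ---
  step 0: ref 1 -> FAULT, frames=[1,-] (faults so far: 1)
  step 1: ref 1 -> HIT, frames=[1,-] (faults so far: 1)
  step 2: ref 3 -> FAULT, frames=[1,3] (faults so far: 2)
  step 3: ref 1 -> HIT, frames=[1,3] (faults so far: 2)
  step 4: ref 6 -> FAULT, evict 3, frames=[1,6] (faults so far: 3)
  step 5: ref 1 -> HIT, frames=[1,6] (faults so far: 3)
  step 6: ref 6 -> HIT, frames=[1,6] (faults so far: 3)
  step 7: ref 5 -> FAULT, evict 1, frames=[5,6] (faults so far: 4)
  step 8: ref 6 -> HIT, frames=[5,6] (faults so far: 4)
  step 9: ref 5 -> HIT, frames=[5,6] (faults so far: 4)
  step 10: ref 6 -> HIT, frames=[5,6] (faults so far: 4)
  step 11: ref 6 -> HIT, frames=[5,6] (faults so far: 4)
  Optimal total faults: 4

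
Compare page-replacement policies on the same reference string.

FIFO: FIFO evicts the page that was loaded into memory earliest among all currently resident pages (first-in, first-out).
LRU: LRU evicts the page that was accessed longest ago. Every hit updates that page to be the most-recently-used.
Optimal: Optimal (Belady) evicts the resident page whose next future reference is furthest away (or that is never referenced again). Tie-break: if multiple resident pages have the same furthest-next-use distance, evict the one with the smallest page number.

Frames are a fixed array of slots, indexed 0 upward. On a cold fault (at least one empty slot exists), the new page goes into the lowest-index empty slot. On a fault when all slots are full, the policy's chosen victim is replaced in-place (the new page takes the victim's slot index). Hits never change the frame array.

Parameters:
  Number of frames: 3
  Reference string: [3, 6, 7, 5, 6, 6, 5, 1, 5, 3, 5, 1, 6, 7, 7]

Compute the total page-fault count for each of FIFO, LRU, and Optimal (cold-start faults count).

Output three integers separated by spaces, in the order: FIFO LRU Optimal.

Answer: 8 8 7

Derivation:
--- FIFO ---
  step 0: ref 3 -> FAULT, frames=[3,-,-] (faults so far: 1)
  step 1: ref 6 -> FAULT, frames=[3,6,-] (faults so far: 2)
  step 2: ref 7 -> FAULT, frames=[3,6,7] (faults so far: 3)
  step 3: ref 5 -> FAULT, evict 3, frames=[5,6,7] (faults so far: 4)
  step 4: ref 6 -> HIT, frames=[5,6,7] (faults so far: 4)
  step 5: ref 6 -> HIT, frames=[5,6,7] (faults so far: 4)
  step 6: ref 5 -> HIT, frames=[5,6,7] (faults so far: 4)
  step 7: ref 1 -> FAULT, evict 6, frames=[5,1,7] (faults so far: 5)
  step 8: ref 5 -> HIT, frames=[5,1,7] (faults so far: 5)
  step 9: ref 3 -> FAULT, evict 7, frames=[5,1,3] (faults so far: 6)
  step 10: ref 5 -> HIT, frames=[5,1,3] (faults so far: 6)
  step 11: ref 1 -> HIT, frames=[5,1,3] (faults so far: 6)
  step 12: ref 6 -> FAULT, evict 5, frames=[6,1,3] (faults so far: 7)
  step 13: ref 7 -> FAULT, evict 1, frames=[6,7,3] (faults so far: 8)
  step 14: ref 7 -> HIT, frames=[6,7,3] (faults so far: 8)
  FIFO total faults: 8
--- LRU ---
  step 0: ref 3 -> FAULT, frames=[3,-,-] (faults so far: 1)
  step 1: ref 6 -> FAULT, frames=[3,6,-] (faults so far: 2)
  step 2: ref 7 -> FAULT, frames=[3,6,7] (faults so far: 3)
  step 3: ref 5 -> FAULT, evict 3, frames=[5,6,7] (faults so far: 4)
  step 4: ref 6 -> HIT, frames=[5,6,7] (faults so far: 4)
  step 5: ref 6 -> HIT, frames=[5,6,7] (faults so far: 4)
  step 6: ref 5 -> HIT, frames=[5,6,7] (faults so far: 4)
  step 7: ref 1 -> FAULT, evict 7, frames=[5,6,1] (faults so far: 5)
  step 8: ref 5 -> HIT, frames=[5,6,1] (faults so far: 5)
  step 9: ref 3 -> FAULT, evict 6, frames=[5,3,1] (faults so far: 6)
  step 10: ref 5 -> HIT, frames=[5,3,1] (faults so far: 6)
  step 11: ref 1 -> HIT, frames=[5,3,1] (faults so far: 6)
  step 12: ref 6 -> FAULT, evict 3, frames=[5,6,1] (faults so far: 7)
  step 13: ref 7 -> FAULT, evict 5, frames=[7,6,1] (faults so far: 8)
  step 14: ref 7 -> HIT, frames=[7,6,1] (faults so far: 8)
  LRU total faults: 8
--- Optimal ---
  step 0: ref 3 -> FAULT, frames=[3,-,-] (faults so far: 1)
  step 1: ref 6 -> FAULT, frames=[3,6,-] (faults so far: 2)
  step 2: ref 7 -> FAULT, frames=[3,6,7] (faults so far: 3)
  step 3: ref 5 -> FAULT, evict 7, frames=[3,6,5] (faults so far: 4)
  step 4: ref 6 -> HIT, frames=[3,6,5] (faults so far: 4)
  step 5: ref 6 -> HIT, frames=[3,6,5] (faults so far: 4)
  step 6: ref 5 -> HIT, frames=[3,6,5] (faults so far: 4)
  step 7: ref 1 -> FAULT, evict 6, frames=[3,1,5] (faults so far: 5)
  step 8: ref 5 -> HIT, frames=[3,1,5] (faults so far: 5)
  step 9: ref 3 -> HIT, frames=[3,1,5] (faults so far: 5)
  step 10: ref 5 -> HIT, frames=[3,1,5] (faults so far: 5)
  step 11: ref 1 -> HIT, frames=[3,1,5] (faults so far: 5)
  step 12: ref 6 -> FAULT, evict 1, frames=[3,6,5] (faults so far: 6)
  step 13: ref 7 -> FAULT, evict 3, frames=[7,6,5] (faults so far: 7)
  step 14: ref 7 -> HIT, frames=[7,6,5] (faults so far: 7)
  Optimal total faults: 7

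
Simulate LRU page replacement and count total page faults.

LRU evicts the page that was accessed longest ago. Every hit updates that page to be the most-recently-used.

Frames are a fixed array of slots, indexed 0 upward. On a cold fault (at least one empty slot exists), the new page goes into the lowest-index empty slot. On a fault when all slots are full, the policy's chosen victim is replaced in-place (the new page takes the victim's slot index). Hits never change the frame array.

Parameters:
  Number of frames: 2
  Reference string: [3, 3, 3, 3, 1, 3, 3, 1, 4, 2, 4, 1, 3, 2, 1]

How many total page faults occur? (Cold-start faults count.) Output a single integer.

Answer: 8

Derivation:
Step 0: ref 3 → FAULT, frames=[3,-]
Step 1: ref 3 → HIT, frames=[3,-]
Step 2: ref 3 → HIT, frames=[3,-]
Step 3: ref 3 → HIT, frames=[3,-]
Step 4: ref 1 → FAULT, frames=[3,1]
Step 5: ref 3 → HIT, frames=[3,1]
Step 6: ref 3 → HIT, frames=[3,1]
Step 7: ref 1 → HIT, frames=[3,1]
Step 8: ref 4 → FAULT (evict 3), frames=[4,1]
Step 9: ref 2 → FAULT (evict 1), frames=[4,2]
Step 10: ref 4 → HIT, frames=[4,2]
Step 11: ref 1 → FAULT (evict 2), frames=[4,1]
Step 12: ref 3 → FAULT (evict 4), frames=[3,1]
Step 13: ref 2 → FAULT (evict 1), frames=[3,2]
Step 14: ref 1 → FAULT (evict 3), frames=[1,2]
Total faults: 8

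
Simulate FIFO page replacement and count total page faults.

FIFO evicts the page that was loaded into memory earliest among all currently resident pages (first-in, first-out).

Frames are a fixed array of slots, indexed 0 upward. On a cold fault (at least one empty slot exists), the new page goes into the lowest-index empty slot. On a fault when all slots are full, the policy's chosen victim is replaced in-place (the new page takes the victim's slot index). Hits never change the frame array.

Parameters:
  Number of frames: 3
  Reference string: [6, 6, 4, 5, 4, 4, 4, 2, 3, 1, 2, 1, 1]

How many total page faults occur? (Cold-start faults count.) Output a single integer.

Step 0: ref 6 → FAULT, frames=[6,-,-]
Step 1: ref 6 → HIT, frames=[6,-,-]
Step 2: ref 4 → FAULT, frames=[6,4,-]
Step 3: ref 5 → FAULT, frames=[6,4,5]
Step 4: ref 4 → HIT, frames=[6,4,5]
Step 5: ref 4 → HIT, frames=[6,4,5]
Step 6: ref 4 → HIT, frames=[6,4,5]
Step 7: ref 2 → FAULT (evict 6), frames=[2,4,5]
Step 8: ref 3 → FAULT (evict 4), frames=[2,3,5]
Step 9: ref 1 → FAULT (evict 5), frames=[2,3,1]
Step 10: ref 2 → HIT, frames=[2,3,1]
Step 11: ref 1 → HIT, frames=[2,3,1]
Step 12: ref 1 → HIT, frames=[2,3,1]
Total faults: 6

Answer: 6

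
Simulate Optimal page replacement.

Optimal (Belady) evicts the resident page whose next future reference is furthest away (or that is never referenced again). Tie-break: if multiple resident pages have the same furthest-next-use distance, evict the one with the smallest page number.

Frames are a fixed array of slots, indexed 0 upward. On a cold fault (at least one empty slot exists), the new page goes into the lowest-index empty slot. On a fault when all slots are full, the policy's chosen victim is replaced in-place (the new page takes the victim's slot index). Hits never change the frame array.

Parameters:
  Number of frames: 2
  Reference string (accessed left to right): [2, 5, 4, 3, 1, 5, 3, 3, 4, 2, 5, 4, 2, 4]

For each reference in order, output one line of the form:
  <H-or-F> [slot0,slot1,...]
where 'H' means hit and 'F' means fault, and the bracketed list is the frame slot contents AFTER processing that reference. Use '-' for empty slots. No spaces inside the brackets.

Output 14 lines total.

F [2,-]
F [2,5]
F [4,5]
F [3,5]
F [1,5]
H [1,5]
F [3,5]
H [3,5]
F [4,5]
F [2,5]
H [2,5]
F [2,4]
H [2,4]
H [2,4]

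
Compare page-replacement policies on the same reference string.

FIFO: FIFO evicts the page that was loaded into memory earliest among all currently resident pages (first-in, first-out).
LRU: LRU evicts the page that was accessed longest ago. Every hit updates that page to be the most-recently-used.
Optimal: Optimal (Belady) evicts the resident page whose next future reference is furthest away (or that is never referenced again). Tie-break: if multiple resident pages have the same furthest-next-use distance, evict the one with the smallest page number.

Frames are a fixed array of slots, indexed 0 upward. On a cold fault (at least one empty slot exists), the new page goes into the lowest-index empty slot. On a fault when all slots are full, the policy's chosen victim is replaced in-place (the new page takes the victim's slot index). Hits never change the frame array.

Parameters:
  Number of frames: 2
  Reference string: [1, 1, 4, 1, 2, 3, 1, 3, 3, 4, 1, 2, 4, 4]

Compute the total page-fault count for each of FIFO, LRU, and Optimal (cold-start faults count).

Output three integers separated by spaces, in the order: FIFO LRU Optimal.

--- FIFO ---
  step 0: ref 1 -> FAULT, frames=[1,-] (faults so far: 1)
  step 1: ref 1 -> HIT, frames=[1,-] (faults so far: 1)
  step 2: ref 4 -> FAULT, frames=[1,4] (faults so far: 2)
  step 3: ref 1 -> HIT, frames=[1,4] (faults so far: 2)
  step 4: ref 2 -> FAULT, evict 1, frames=[2,4] (faults so far: 3)
  step 5: ref 3 -> FAULT, evict 4, frames=[2,3] (faults so far: 4)
  step 6: ref 1 -> FAULT, evict 2, frames=[1,3] (faults so far: 5)
  step 7: ref 3 -> HIT, frames=[1,3] (faults so far: 5)
  step 8: ref 3 -> HIT, frames=[1,3] (faults so far: 5)
  step 9: ref 4 -> FAULT, evict 3, frames=[1,4] (faults so far: 6)
  step 10: ref 1 -> HIT, frames=[1,4] (faults so far: 6)
  step 11: ref 2 -> FAULT, evict 1, frames=[2,4] (faults so far: 7)
  step 12: ref 4 -> HIT, frames=[2,4] (faults so far: 7)
  step 13: ref 4 -> HIT, frames=[2,4] (faults so far: 7)
  FIFO total faults: 7
--- LRU ---
  step 0: ref 1 -> FAULT, frames=[1,-] (faults so far: 1)
  step 1: ref 1 -> HIT, frames=[1,-] (faults so far: 1)
  step 2: ref 4 -> FAULT, frames=[1,4] (faults so far: 2)
  step 3: ref 1 -> HIT, frames=[1,4] (faults so far: 2)
  step 4: ref 2 -> FAULT, evict 4, frames=[1,2] (faults so far: 3)
  step 5: ref 3 -> FAULT, evict 1, frames=[3,2] (faults so far: 4)
  step 6: ref 1 -> FAULT, evict 2, frames=[3,1] (faults so far: 5)
  step 7: ref 3 -> HIT, frames=[3,1] (faults so far: 5)
  step 8: ref 3 -> HIT, frames=[3,1] (faults so far: 5)
  step 9: ref 4 -> FAULT, evict 1, frames=[3,4] (faults so far: 6)
  step 10: ref 1 -> FAULT, evict 3, frames=[1,4] (faults so far: 7)
  step 11: ref 2 -> FAULT, evict 4, frames=[1,2] (faults so far: 8)
  step 12: ref 4 -> FAULT, evict 1, frames=[4,2] (faults so far: 9)
  step 13: ref 4 -> HIT, frames=[4,2] (faults so far: 9)
  LRU total faults: 9
--- Optimal ---
  step 0: ref 1 -> FAULT, frames=[1,-] (faults so far: 1)
  step 1: ref 1 -> HIT, frames=[1,-] (faults so far: 1)
  step 2: ref 4 -> FAULT, frames=[1,4] (faults so far: 2)
  step 3: ref 1 -> HIT, frames=[1,4] (faults so far: 2)
  step 4: ref 2 -> FAULT, evict 4, frames=[1,2] (faults so far: 3)
  step 5: ref 3 -> FAULT, evict 2, frames=[1,3] (faults so far: 4)
  step 6: ref 1 -> HIT, frames=[1,3] (faults so far: 4)
  step 7: ref 3 -> HIT, frames=[1,3] (faults so far: 4)
  step 8: ref 3 -> HIT, frames=[1,3] (faults so far: 4)
  step 9: ref 4 -> FAULT, evict 3, frames=[1,4] (faults so far: 5)
  step 10: ref 1 -> HIT, frames=[1,4] (faults so far: 5)
  step 11: ref 2 -> FAULT, evict 1, frames=[2,4] (faults so far: 6)
  step 12: ref 4 -> HIT, frames=[2,4] (faults so far: 6)
  step 13: ref 4 -> HIT, frames=[2,4] (faults so far: 6)
  Optimal total faults: 6

Answer: 7 9 6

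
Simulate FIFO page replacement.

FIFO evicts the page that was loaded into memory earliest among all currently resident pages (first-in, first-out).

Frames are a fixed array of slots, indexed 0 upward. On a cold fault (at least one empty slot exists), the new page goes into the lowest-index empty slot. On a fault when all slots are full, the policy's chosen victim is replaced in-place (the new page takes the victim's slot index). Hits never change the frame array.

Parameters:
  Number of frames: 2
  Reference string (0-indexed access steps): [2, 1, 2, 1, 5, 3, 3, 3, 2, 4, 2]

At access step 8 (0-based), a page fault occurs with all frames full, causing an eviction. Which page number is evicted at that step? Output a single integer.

Step 0: ref 2 -> FAULT, frames=[2,-]
Step 1: ref 1 -> FAULT, frames=[2,1]
Step 2: ref 2 -> HIT, frames=[2,1]
Step 3: ref 1 -> HIT, frames=[2,1]
Step 4: ref 5 -> FAULT, evict 2, frames=[5,1]
Step 5: ref 3 -> FAULT, evict 1, frames=[5,3]
Step 6: ref 3 -> HIT, frames=[5,3]
Step 7: ref 3 -> HIT, frames=[5,3]
Step 8: ref 2 -> FAULT, evict 5, frames=[2,3]
At step 8: evicted page 5

Answer: 5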